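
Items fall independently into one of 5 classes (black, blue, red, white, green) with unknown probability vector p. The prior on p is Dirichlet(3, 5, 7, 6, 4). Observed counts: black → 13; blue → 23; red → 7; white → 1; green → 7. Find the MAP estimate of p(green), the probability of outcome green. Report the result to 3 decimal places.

MAP estimate of p(green) = 0.141

The posterior is Dirichlet(αᵢ + nᵢ) = Dirichlet(16, 28, 14, 7, 11).
For a Dirichlet(a₁,…,a_K) with all aᵢ > 1, the mode has j-th component (aⱼ − 1)/(Σaᵢ − K).
Here Σaᵢ = 76 and K = 5, so p(green) = (11 − 1)/(76 − 5) = 10/71 ≈ 0.141.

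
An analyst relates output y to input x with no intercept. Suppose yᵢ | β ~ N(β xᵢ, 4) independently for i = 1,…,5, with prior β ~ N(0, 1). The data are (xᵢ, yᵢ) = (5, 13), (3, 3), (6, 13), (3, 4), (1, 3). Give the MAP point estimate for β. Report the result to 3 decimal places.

log p(β | y) = −Σ(yᵢ − βxᵢ)²/(2·4) − β²/(2·1) + const.
Setting the derivative to zero: Σxᵢ(yᵢ − βxᵢ)/4 − β/1 = 0, so β = Σxᵢyᵢ / (Σxᵢ² + σ²/τ²).
Σxᵢyᵢ = 5·13 + 3·3 + 6·13 + 3·4 + 1·3 = 167; Σxᵢ² = 80; σ²/τ² = 4.
β̂_MAP = 167 / (80 + 4) = 167/84 ≈ 1.988.

β̂_MAP = 1.988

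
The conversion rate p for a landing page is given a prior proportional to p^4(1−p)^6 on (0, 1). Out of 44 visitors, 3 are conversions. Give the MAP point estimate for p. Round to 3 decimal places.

p̂_MAP = 0.130

The prior density ∝ p^4(1−p)^6 is the kernel of Beta(5, 7).
Data: 3 successes in 44 trials. The binomial likelihood contributes p^3(1−p)^41, so the posterior is Beta(5+3, 7+41) = Beta(8, 48).
For Beta(a, b) with a, b > 1 the mode is (a−1)/(a+b−2) = 7/54 ≈ 0.130.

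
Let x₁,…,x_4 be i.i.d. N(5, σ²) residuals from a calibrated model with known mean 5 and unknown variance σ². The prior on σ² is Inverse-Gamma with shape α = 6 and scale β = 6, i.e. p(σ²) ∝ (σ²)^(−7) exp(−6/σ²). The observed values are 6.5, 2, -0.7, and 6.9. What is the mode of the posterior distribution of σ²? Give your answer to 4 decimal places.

Sum of squared deviations about the known mean: SS = (6.5−5)² + (2−5)² + (-0.7−5)² + (6.9−5)² = 47.35.
The Normal likelihood contributes (σ²)^(−n/2) exp(−SS/(2σ²)), so the posterior is Inverse-Gamma(α + n/2, β + SS/2) = Inverse-Gamma(8, 29.675).
The mode of Inverse-Gamma(a, b) is b/(a+1) = 29.675/9 ≈ 3.2972.

σ̂²_MAP = 3.2972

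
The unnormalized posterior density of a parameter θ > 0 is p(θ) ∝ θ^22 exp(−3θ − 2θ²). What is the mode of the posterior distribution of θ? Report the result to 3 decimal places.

ℓ'(θ) = 22/θ − 3 − 4θ. Setting this to zero and multiplying by θ: 4θ² + 3θ − 22 = 0.
θ = (−3 + √(3² + 4·4·22)) / (2·4) = (−3 + √361) / 8 = (−3 + 19)/8 = 2.
ℓ''(θ) = −22/θ² − 4 < 0, confirming a maximum.

θ̂_MAP = 2.000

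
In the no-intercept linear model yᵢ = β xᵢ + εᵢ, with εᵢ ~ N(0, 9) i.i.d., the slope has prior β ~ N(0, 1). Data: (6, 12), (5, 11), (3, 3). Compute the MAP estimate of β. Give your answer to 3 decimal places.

log p(β | y) = −Σ(yᵢ − βxᵢ)²/(2·9) − β²/(2·1) + const.
Setting the derivative to zero: Σxᵢ(yᵢ − βxᵢ)/9 − β/1 = 0, so β = Σxᵢyᵢ / (Σxᵢ² + σ²/τ²).
Σxᵢyᵢ = 6·12 + 5·11 + 3·3 = 136; Σxᵢ² = 70; σ²/τ² = 9.
β̂_MAP = 136 / (70 + 9) = 136/79 ≈ 1.722.

β̂_MAP = 1.722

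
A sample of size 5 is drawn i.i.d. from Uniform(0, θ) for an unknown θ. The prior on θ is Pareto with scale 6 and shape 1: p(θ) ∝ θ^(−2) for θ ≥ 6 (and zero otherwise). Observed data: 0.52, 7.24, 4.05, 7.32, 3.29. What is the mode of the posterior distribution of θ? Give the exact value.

The Uniform(0, θ) likelihood is θ^(−n) for θ ≥ max(xᵢ), zero otherwise. Here max(xᵢ) = 7.32.
Posterior ∝ θ^(−2) · θ^(−5) = θ^(−7) on θ ≥ max(6, 7.32) = 7.32.
This density is strictly decreasing in θ, so the posterior mode lies at the lower boundary of the support.

θ̂_MAP = 7.32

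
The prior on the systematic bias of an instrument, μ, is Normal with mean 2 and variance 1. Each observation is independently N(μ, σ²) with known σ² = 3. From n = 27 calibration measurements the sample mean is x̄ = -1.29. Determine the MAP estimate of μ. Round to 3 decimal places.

μ̂_MAP = -0.961

n = 27, x̄ = -1.29.
For a Normal prior and Normal likelihood with known variance, the posterior is Normal; its mode equals its mean, the precision-weighted average.
Prior precision 1/σ₀² = 1/1 = 1; data precision n/σ² = 27/3 = 9.
μ̂ = (1·2 + 9·(-1.29)) / (1 + 9) = (-9.61)/10 = -0.961.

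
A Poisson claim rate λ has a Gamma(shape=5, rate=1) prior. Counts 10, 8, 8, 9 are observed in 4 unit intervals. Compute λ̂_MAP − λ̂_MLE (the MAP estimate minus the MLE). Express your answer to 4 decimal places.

MAP − MLE = -0.9500

Σxᵢ = 35. Posterior is Gamma(40, 5); MAP = (40−1)/5 = 39/5 ≈ 7.80000.
MLE = x̄ = 35/4 ≈ 8.75000.
Difference = 39/5 − 35/4 = -19/20 ≈ -0.9500.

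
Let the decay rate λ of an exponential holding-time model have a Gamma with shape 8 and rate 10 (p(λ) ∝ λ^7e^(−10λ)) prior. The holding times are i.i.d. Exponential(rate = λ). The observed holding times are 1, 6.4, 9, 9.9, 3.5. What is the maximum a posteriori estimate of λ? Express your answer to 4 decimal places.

The Exponential(rate=λ) likelihood is ∝ λ^n e^(−λΣtᵢ). Here n = 5 and Σtᵢ = 1 + 6.4 + 9 + 9.9 + 3.5 = 29.8.
Posterior ∝ λ^7e^(−10λ) · λ^5e^(−29.8λ) = λ^12e^(−39.8λ), i.e. Gamma(13, 39.8).
Mode = (a−1)/b = 12/39.8 ≈ 0.3015.

λ̂_MAP = 0.3015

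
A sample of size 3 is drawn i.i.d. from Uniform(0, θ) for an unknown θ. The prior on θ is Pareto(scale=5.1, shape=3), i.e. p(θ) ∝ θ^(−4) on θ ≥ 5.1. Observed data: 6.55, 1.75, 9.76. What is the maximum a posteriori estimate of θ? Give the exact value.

The Uniform(0, θ) likelihood is θ^(−n) for θ ≥ max(xᵢ), zero otherwise. Here max(xᵢ) = 9.76.
Posterior ∝ θ^(−4) · θ^(−3) = θ^(−7) on θ ≥ max(5.1, 9.76) = 9.76.
This density is strictly decreasing in θ, so the posterior mode lies at the lower boundary of the support.

θ̂_MAP = 9.76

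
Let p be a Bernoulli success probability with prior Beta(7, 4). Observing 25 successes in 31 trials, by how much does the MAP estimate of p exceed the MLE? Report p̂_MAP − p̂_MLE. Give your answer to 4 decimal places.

MAP − MLE = -0.0315

Posterior is Beta(32, 10); MAP = (32−1)/(42−2) = 31/40 ≈ 0.77500.
MLE ignores the prior: p̂_MLE = k/n = 25/31 ≈ 0.80645.
Difference = 31/40 − 25/31 = -39/1240 ≈ -0.0315.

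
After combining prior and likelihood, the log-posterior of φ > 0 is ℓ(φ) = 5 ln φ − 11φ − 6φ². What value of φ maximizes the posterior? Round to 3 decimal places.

φ̂_MAP = 0.333

ℓ'(φ) = 5/φ − 11 − 12φ. Setting this to zero and multiplying by φ: 12φ² + 11φ − 5 = 0.
φ = (−11 + √(11² + 4·12·5)) / (2·12) = (−11 + √361) / 24 = (−11 + 19)/24 = 1/3.
ℓ''(φ) = −5/φ² − 12 < 0, confirming a maximum.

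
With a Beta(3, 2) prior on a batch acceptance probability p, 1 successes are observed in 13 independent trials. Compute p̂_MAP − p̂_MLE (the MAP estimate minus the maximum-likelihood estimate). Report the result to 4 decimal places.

MAP − MLE = 0.1106

Posterior is Beta(4, 14); MAP = (4−1)/(18−2) = 3/16 ≈ 0.18750.
MLE ignores the prior: p̂_MLE = k/n = 1/13 ≈ 0.07692.
Difference = 3/16 − 1/13 = 23/208 ≈ 0.1106.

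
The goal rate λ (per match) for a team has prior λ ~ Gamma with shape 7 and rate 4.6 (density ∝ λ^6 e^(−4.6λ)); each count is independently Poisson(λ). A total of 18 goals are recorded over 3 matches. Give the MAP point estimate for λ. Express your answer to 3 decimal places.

Σxᵢ = 18, n = 3.
Posterior ∝ λ^6e^(−4.6λ) · λ^18e^(−3λ) = λ^24e^(−7.6λ), i.e. Gamma(shape=25, rate=7.6).
The mode of a Gamma(a, b) with a ≥ 1 (shape–rate) is (a−1)/b = 24/7.6 ≈ 3.158.

λ̂_MAP = 3.158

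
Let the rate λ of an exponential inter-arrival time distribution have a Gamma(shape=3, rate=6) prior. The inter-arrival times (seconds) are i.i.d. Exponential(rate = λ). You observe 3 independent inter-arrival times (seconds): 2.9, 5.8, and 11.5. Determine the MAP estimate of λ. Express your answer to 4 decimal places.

The Exponential(rate=λ) likelihood is ∝ λ^n e^(−λΣtᵢ). Here n = 3 and Σtᵢ = 2.9 + 5.8 + 11.5 = 20.2.
Posterior ∝ λ^2e^(−6λ) · λ^3e^(−20.2λ) = λ^5e^(−26.2λ), i.e. Gamma(6, 26.2).
Mode = (a−1)/b = 5/26.2 ≈ 0.1908.

λ̂_MAP = 0.1908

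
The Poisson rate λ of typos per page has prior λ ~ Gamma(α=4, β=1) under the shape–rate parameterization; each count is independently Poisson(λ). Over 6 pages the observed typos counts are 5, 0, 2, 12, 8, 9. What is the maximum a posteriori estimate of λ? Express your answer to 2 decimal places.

λ̂_MAP = 5.57

Σxᵢ = 5+0+2+12+8+9 = 36, with n = 6.
Posterior ∝ λ^3e^(−1λ) · λ^36e^(−6λ) = λ^39e^(−7λ), i.e. Gamma(shape=40, rate=7).
The mode of a Gamma(a, b) with a ≥ 1 (shape–rate) is (a−1)/b = 39/7 ≈ 5.57.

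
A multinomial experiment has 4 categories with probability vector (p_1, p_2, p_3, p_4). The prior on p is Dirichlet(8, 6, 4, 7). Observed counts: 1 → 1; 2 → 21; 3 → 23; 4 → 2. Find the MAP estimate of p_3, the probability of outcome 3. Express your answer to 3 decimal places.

MAP estimate: 0.382

The posterior is Dirichlet(αᵢ + nᵢ) = Dirichlet(9, 27, 27, 9).
For a Dirichlet(a₁,…,a_K) with all aᵢ > 1, the mode has j-th component (aⱼ − 1)/(Σaᵢ − K).
Here Σaᵢ = 72 and K = 4, so p_3 = (27 − 1)/(72 − 4) = 26/68 ≈ 0.382.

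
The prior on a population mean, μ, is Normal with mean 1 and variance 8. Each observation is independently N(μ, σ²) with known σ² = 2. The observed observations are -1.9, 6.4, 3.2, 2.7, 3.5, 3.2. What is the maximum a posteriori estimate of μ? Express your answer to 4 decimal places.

n = 6; x̄ = ((-1.9) + 6.4 + 3.2 + 2.7 + 3.5 + 3.2)/6 = 17.1/6 = 2.85.
For a Normal prior and Normal likelihood with known variance, the posterior is Normal; its mode equals its mean, the precision-weighted average.
Prior precision 1/σ₀² = 1/8 = 0.125; data precision n/σ² = 6/2 = 3.
μ̂ = (0.125·1 + 3·2.85) / (0.125 + 3) = 8.675/3.125 = 2.7760.

μ̂_MAP = 2.7760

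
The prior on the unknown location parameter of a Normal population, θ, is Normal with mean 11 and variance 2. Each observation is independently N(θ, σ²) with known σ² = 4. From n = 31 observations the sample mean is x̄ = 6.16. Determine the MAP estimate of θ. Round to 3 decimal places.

θ̂_MAP = 6.453

n = 31, x̄ = 6.16.
For a Normal prior and Normal likelihood with known variance, the posterior is Normal; its mode equals its mean, the precision-weighted average.
Prior precision 1/σ₀² = 1/2 = 0.5; data precision n/σ² = 31/4 = 7.75.
θ̂ = (0.5·11 + 7.75·6.16) / (0.5 + 7.75) = 53.24/8.25 = 484/75 ≈ 6.453.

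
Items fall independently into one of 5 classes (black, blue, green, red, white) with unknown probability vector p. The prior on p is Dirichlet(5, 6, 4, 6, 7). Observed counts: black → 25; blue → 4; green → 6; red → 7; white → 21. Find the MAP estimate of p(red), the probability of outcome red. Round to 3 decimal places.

The posterior is Dirichlet(αᵢ + nᵢ) = Dirichlet(30, 10, 10, 13, 28).
For a Dirichlet(a₁,…,a_K) with all aᵢ > 1, the mode has j-th component (aⱼ − 1)/(Σaᵢ − K).
Here Σaᵢ = 91 and K = 5, so p(red) = (13 − 1)/(91 − 5) = 12/86 ≈ 0.140.

MAP estimate of p(red) = 0.140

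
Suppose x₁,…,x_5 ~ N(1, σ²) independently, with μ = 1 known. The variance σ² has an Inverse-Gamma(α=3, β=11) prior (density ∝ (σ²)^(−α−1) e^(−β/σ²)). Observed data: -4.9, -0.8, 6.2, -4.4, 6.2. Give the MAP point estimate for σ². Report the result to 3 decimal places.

σ̂²_MAP = 11.022

Sum of squared deviations about the known mean: SS = (-4.9−1)² + (-0.8−1)² + (6.2−1)² + (-4.4−1)² + (6.2−1)² = 121.29.
The Normal likelihood contributes (σ²)^(−n/2) exp(−SS/(2σ²)), so the posterior is Inverse-Gamma(α + n/2, β + SS/2) = Inverse-Gamma(5.5, 71.645).
The mode of Inverse-Gamma(a, b) is b/(a+1) = 71.645/6.5 ≈ 11.022.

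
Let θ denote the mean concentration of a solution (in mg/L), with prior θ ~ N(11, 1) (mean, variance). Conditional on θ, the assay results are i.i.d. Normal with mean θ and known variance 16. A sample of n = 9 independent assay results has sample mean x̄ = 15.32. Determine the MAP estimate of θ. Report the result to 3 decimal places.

θ̂_MAP = 12.555

n = 9, x̄ = 15.32.
For a Normal prior and Normal likelihood with known variance, the posterior is Normal; its mode equals its mean, the precision-weighted average.
Prior precision 1/σ₀² = 1/1 = 1; data precision n/σ² = 9/16 = 0.5625.
θ̂ = (1·11 + 0.5625·15.32) / (1 + 0.5625) = 19.6175/1.5625 = 12.5552 ≈ 12.555.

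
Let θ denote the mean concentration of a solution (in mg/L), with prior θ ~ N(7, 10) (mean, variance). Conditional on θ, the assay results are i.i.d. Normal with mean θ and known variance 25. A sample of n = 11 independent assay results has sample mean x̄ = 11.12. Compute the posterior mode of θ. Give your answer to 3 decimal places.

n = 11, x̄ = 11.12.
For a Normal prior and Normal likelihood with known variance, the posterior is Normal; its mode equals its mean, the precision-weighted average.
Prior precision 1/σ₀² = 1/10 = 0.1; data precision n/σ² = 11/25 = 0.44.
θ̂ = (0.1·7 + 0.44·11.12) / (0.1 + 0.44) = 5.5928/0.54 = 6991/675 ≈ 10.357.

θ̂_MAP = 10.357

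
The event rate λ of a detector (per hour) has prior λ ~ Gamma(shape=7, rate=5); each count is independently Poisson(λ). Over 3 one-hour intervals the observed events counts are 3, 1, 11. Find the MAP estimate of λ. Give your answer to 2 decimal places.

λ̂_MAP = 2.63

Σxᵢ = 3+1+11 = 15, with n = 3.
Posterior ∝ λ^6e^(−5λ) · λ^15e^(−3λ) = λ^21e^(−8λ), i.e. Gamma(shape=22, rate=8).
The mode of a Gamma(a, b) with a ≥ 1 (shape–rate) is (a−1)/b = 21/8 ≈ 2.63.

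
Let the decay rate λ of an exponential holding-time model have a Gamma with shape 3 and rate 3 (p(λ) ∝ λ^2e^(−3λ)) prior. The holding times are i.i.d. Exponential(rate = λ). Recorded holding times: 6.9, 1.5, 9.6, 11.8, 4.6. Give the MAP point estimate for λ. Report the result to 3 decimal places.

λ̂_MAP = 0.187

The Exponential(rate=λ) likelihood is ∝ λ^n e^(−λΣtᵢ). Here n = 5 and Σtᵢ = 6.9 + 1.5 + 9.6 + 11.8 + 4.6 = 34.4.
Posterior ∝ λ^2e^(−3λ) · λ^5e^(−34.4λ) = λ^7e^(−37.4λ), i.e. Gamma(8, 37.4).
Mode = (a−1)/b = 7/37.4 ≈ 0.187.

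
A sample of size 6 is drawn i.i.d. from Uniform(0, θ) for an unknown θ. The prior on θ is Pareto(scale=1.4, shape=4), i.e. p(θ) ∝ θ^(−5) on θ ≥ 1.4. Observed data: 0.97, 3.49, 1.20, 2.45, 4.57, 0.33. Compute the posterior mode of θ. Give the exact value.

θ̂_MAP = 4.57

The Uniform(0, θ) likelihood is θ^(−n) for θ ≥ max(xᵢ), zero otherwise. Here max(xᵢ) = 4.57.
Posterior ∝ θ^(−5) · θ^(−6) = θ^(−11) on θ ≥ max(1.4, 4.57) = 4.57.
This density is strictly decreasing in θ, so the posterior mode lies at the lower boundary of the support.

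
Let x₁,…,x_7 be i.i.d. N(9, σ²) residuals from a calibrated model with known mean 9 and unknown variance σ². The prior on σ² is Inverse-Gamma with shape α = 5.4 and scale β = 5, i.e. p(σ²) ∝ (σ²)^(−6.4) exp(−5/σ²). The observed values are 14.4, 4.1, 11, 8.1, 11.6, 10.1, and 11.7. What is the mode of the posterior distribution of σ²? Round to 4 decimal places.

σ̂²_MAP = 4.2040

Sum of squared deviations about the known mean: SS = (14.4−9)² + (4.1−9)² + (11−9)² + (8.1−9)² + (11.6−9)² + (10.1−9)² + (11.7−9)² = 73.24.
The Normal likelihood contributes (σ²)^(−n/2) exp(−SS/(2σ²)), so the posterior is Inverse-Gamma(α + n/2, β + SS/2) = Inverse-Gamma(8.9, 41.62).
The mode of Inverse-Gamma(a, b) is b/(a+1) = 41.62/9.9 ≈ 4.2040.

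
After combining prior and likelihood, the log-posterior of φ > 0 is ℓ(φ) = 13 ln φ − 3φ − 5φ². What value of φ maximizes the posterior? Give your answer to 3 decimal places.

ℓ'(φ) = 13/φ − 3 − 10φ. Setting this to zero and multiplying by φ: 10φ² + 3φ − 13 = 0.
φ = (−3 + √(3² + 4·10·13)) / (2·10) = (−3 + √529) / 20 = (−3 + 23)/20 = 1.
ℓ''(φ) = −13/φ² − 10 < 0, confirming a maximum.

φ̂_MAP = 1.000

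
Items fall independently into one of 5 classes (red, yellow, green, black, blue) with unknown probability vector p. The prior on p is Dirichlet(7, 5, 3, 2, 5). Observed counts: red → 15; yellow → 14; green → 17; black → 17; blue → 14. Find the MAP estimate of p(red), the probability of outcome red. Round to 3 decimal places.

The posterior is Dirichlet(αᵢ + nᵢ) = Dirichlet(22, 19, 20, 19, 19).
For a Dirichlet(a₁,…,a_K) with all aᵢ > 1, the mode has j-th component (aⱼ − 1)/(Σaᵢ − K).
Here Σaᵢ = 99 and K = 5, so p(red) = (22 − 1)/(99 − 5) = 21/94 ≈ 0.223.

MAP estimate of p(red) = 0.223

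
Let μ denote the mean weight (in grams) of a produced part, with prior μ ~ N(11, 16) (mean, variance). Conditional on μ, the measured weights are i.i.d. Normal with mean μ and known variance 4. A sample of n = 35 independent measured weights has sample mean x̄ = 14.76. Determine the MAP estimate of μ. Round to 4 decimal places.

μ̂_MAP = 14.7333

n = 35, x̄ = 14.76.
For a Normal prior and Normal likelihood with known variance, the posterior is Normal; its mode equals its mean, the precision-weighted average.
Prior precision 1/σ₀² = 1/16 = 0.0625; data precision n/σ² = 35/4 = 8.75.
μ̂ = (0.0625·11 + 8.75·14.76) / (0.0625 + 8.75) = 129.8375/8.8125 = 221/15 ≈ 14.7333.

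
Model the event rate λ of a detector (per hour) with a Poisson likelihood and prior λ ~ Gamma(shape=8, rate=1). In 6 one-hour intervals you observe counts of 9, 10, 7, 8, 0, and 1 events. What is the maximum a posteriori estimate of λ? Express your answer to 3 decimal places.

Σxᵢ = 9+10+7+8+0+1 = 35, with n = 6.
Posterior ∝ λ^7e^(−1λ) · λ^35e^(−6λ) = λ^42e^(−7λ), i.e. Gamma(shape=43, rate=7).
The mode of a Gamma(a, b) with a ≥ 1 (shape–rate) is (a−1)/b = 42/7 ≈ 6.000.

λ̂_MAP = 6.000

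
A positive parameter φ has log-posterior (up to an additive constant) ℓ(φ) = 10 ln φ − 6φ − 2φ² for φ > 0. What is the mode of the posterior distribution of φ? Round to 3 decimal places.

ℓ'(φ) = 10/φ − 6 − 4φ. Setting this to zero and multiplying by φ: 4φ² + 6φ − 10 = 0.
φ = (−6 + √(6² + 4·4·10)) / (2·4) = (−6 + √196) / 8 = (−6 + 14)/8 = 1.
ℓ''(φ) = −10/φ² − 4 < 0, confirming a maximum.

φ̂_MAP = 1.000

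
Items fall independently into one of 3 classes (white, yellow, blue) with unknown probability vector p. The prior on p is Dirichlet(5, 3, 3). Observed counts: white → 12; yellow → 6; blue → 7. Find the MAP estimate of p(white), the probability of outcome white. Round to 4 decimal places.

The posterior is Dirichlet(αᵢ + nᵢ) = Dirichlet(17, 9, 10).
For a Dirichlet(a₁,…,a_K) with all aᵢ > 1, the mode has j-th component (aⱼ − 1)/(Σaᵢ − K).
Here Σaᵢ = 36 and K = 3, so p(white) = (17 − 1)/(36 − 3) = 16/33 ≈ 0.4848.

MAP estimate of p(white) = 0.4848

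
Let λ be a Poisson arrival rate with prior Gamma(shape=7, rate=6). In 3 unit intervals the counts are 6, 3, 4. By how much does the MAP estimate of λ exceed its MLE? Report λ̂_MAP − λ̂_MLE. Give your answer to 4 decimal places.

Σxᵢ = 13. Posterior is Gamma(20, 9); MAP = (20−1)/9 = 19/9 ≈ 2.11111.
MLE = x̄ = 13/3 ≈ 4.33333.
Difference = 19/9 − 13/3 = -20/9 ≈ -2.2222.

MAP − MLE = -2.2222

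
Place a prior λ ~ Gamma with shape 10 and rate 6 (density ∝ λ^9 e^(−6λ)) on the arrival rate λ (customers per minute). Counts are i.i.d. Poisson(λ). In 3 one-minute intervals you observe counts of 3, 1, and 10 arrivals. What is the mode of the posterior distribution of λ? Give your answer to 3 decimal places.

λ̂_MAP = 2.556

Σxᵢ = 3+1+10 = 14, with n = 3.
Posterior ∝ λ^9e^(−6λ) · λ^14e^(−3λ) = λ^23e^(−9λ), i.e. Gamma(shape=24, rate=9).
The mode of a Gamma(a, b) with a ≥ 1 (shape–rate) is (a−1)/b = 23/9 ≈ 2.556.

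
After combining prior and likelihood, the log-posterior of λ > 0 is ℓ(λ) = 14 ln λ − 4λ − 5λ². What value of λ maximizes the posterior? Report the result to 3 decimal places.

ℓ'(λ) = 14/λ − 4 − 10λ. Setting this to zero and multiplying by λ: 10λ² + 4λ − 14 = 0.
λ = (−4 + √(4² + 4·10·14)) / (2·10) = (−4 + √576) / 20 = (−4 + 24)/20 = 1.
ℓ''(λ) = −14/λ² − 10 < 0, confirming a maximum.

λ̂_MAP = 1.000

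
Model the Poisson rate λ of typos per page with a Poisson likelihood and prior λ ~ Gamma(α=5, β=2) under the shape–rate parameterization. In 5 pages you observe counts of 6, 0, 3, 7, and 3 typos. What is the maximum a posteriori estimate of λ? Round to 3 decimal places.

Σxᵢ = 6+0+3+7+3 = 19, with n = 5.
Posterior ∝ λ^4e^(−2λ) · λ^19e^(−5λ) = λ^23e^(−7λ), i.e. Gamma(shape=24, rate=7).
The mode of a Gamma(a, b) with a ≥ 1 (shape–rate) is (a−1)/b = 23/7 ≈ 3.286.

λ̂_MAP = 3.286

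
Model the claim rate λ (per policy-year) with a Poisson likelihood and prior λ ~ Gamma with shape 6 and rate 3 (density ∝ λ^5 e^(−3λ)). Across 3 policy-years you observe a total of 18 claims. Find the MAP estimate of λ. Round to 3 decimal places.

Σxᵢ = 18, n = 3.
Posterior ∝ λ^5e^(−3λ) · λ^18e^(−3λ) = λ^23e^(−6λ), i.e. Gamma(shape=24, rate=6).
The mode of a Gamma(a, b) with a ≥ 1 (shape–rate) is (a−1)/b = 23/6 ≈ 3.833.

λ̂_MAP = 3.833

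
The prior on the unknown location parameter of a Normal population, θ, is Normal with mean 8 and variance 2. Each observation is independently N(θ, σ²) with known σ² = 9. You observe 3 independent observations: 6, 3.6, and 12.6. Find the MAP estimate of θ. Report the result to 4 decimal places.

θ̂_MAP = 7.7600

n = 3; x̄ = (6 + 3.6 + 12.6)/3 = 22.2/3 = 7.4.
For a Normal prior and Normal likelihood with known variance, the posterior is Normal; its mode equals its mean, the precision-weighted average.
Prior precision 1/σ₀² = 1/2 = 0.5; data precision n/σ² = 3/9 = 1/3.
θ̂ = (0.5·8 + (1/3)·7.4) / (0.5 + 1/3) = (97/15)/(5/6) = 7.7600.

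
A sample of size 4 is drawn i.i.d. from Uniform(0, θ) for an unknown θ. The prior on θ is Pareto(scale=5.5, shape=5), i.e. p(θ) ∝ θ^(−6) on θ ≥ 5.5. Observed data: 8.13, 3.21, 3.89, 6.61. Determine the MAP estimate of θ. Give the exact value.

The Uniform(0, θ) likelihood is θ^(−n) for θ ≥ max(xᵢ), zero otherwise. Here max(xᵢ) = 8.13.
Posterior ∝ θ^(−6) · θ^(−4) = θ^(−10) on θ ≥ max(5.5, 8.13) = 8.13.
This density is strictly decreasing in θ, so the posterior mode lies at the lower boundary of the support.

θ̂_MAP = 8.13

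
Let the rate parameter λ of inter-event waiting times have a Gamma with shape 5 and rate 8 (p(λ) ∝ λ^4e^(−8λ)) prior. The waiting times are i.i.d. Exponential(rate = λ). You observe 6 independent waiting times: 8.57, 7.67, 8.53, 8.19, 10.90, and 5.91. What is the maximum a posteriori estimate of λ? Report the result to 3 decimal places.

λ̂_MAP = 0.173

The Exponential(rate=λ) likelihood is ∝ λ^n e^(−λΣtᵢ). Here n = 6 and Σtᵢ = 8.57 + 7.67 + 8.53 + 8.19 + 10.90 + 5.91 = 49.77.
Posterior ∝ λ^4e^(−8λ) · λ^6e^(−49.77λ) = λ^10e^(−57.77λ), i.e. Gamma(11, 57.77).
Mode = (a−1)/b = 10/57.77 ≈ 0.173.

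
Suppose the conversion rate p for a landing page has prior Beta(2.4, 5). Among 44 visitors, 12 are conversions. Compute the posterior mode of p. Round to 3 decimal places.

p̂_MAP = 0.271

Prior: Beta(2.4, 5).
Data: 12 successes in 44 trials. The binomial likelihood contributes p^12(1−p)^32, so the posterior is Beta(2.4+12, 5+32) = Beta(14.4, 37).
For Beta(a, b) with a, b > 1 the mode is (a−1)/(a+b−2) = 13.4/49.4 ≈ 0.271.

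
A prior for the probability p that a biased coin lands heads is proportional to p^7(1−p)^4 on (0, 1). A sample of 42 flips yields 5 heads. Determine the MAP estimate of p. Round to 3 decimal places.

p̂_MAP = 0.226

The prior density ∝ p^7(1−p)^4 is the kernel of Beta(8, 5).
Data: 5 successes in 42 trials. The binomial likelihood contributes p^5(1−p)^37, so the posterior is Beta(8+5, 5+37) = Beta(13, 42).
For Beta(a, b) with a, b > 1 the mode is (a−1)/(a+b−2) = 12/53 ≈ 0.226.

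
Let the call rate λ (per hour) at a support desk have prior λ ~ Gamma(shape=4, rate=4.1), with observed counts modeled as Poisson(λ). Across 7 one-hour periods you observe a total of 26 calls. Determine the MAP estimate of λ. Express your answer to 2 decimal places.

λ̂_MAP = 2.61

Σxᵢ = 26, n = 7.
Posterior ∝ λ^3e^(−4.1λ) · λ^26e^(−7λ) = λ^29e^(−11.1λ), i.e. Gamma(shape=30, rate=11.1).
The mode of a Gamma(a, b) with a ≥ 1 (shape–rate) is (a−1)/b = 29/11.1 ≈ 2.61.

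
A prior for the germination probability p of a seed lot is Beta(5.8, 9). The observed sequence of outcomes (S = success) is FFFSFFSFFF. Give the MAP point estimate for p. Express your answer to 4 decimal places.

Prior: Beta(5.8, 9).
Data: 2 successes in 10 trials (from the sequence). The binomial likelihood contributes p^2(1−p)^8, so the posterior is Beta(5.8+2, 9+8) = Beta(7.8, 17).
For Beta(a, b) with a, b > 1 the mode is (a−1)/(a+b−2) = 6.8/22.8 ≈ 0.2982.

p̂_MAP = 0.2982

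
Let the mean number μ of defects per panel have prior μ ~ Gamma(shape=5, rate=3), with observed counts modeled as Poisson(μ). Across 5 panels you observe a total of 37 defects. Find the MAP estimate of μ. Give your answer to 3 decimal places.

μ̂_MAP = 5.125

Σxᵢ = 37, n = 5.
Posterior ∝ μ^4e^(−3μ) · μ^37e^(−5μ) = μ^41e^(−8μ), i.e. Gamma(shape=42, rate=8).
The mode of a Gamma(a, b) with a ≥ 1 (shape–rate) is (a−1)/b = 41/8 ≈ 5.125.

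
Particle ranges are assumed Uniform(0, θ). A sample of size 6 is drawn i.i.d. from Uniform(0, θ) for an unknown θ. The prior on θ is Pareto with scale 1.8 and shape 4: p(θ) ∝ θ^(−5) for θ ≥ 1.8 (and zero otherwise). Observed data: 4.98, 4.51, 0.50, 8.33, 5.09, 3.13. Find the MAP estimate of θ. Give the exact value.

The Uniform(0, θ) likelihood is θ^(−n) for θ ≥ max(xᵢ), zero otherwise. Here max(xᵢ) = 8.33.
Posterior ∝ θ^(−5) · θ^(−6) = θ^(−11) on θ ≥ max(1.8, 8.33) = 8.33.
This density is strictly decreasing in θ, so the posterior mode lies at the lower boundary of the support.

θ̂_MAP = 8.33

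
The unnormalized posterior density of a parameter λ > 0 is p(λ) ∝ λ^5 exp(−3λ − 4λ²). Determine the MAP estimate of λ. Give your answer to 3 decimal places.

λ̂_MAP = 0.625

ℓ'(λ) = 5/λ − 3 − 8λ. Setting this to zero and multiplying by λ: 8λ² + 3λ − 5 = 0.
λ = (−3 + √(3² + 4·8·5)) / (2·8) = (−3 + √169) / 16 = (−3 + 13)/16 = 5/8.
ℓ''(λ) = −5/λ² − 8 < 0, confirming a maximum.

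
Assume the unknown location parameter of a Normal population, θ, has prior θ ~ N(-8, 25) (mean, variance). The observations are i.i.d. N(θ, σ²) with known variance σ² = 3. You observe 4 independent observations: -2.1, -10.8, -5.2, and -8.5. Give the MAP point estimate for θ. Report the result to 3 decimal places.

n = 4; x̄ = ((-2.1) + (-10.8) + (-5.2) + (-8.5))/4 = -26.6/4 = -6.65.
For a Normal prior and Normal likelihood with known variance, the posterior is Normal; its mode equals its mean, the precision-weighted average.
Prior precision 1/σ₀² = 1/25 = 0.04; data precision n/σ² = 4/3.
θ̂ = (0.04·(-8) + (4/3)·(-6.65)) / (0.04 + 4/3) = (-689/75)/(103/75) = -689/103 ≈ -6.689.

θ̂_MAP = -6.689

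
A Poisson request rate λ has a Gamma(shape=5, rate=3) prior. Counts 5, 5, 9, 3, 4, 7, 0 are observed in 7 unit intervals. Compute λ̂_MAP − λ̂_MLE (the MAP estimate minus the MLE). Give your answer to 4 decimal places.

Σxᵢ = 33. Posterior is Gamma(38, 10); MAP = (38−1)/10 = 37/10 ≈ 3.70000.
MLE = x̄ = 33/7 ≈ 4.71429.
Difference = 37/10 − 33/7 = -71/70 ≈ -1.0143.

MAP − MLE = -1.0143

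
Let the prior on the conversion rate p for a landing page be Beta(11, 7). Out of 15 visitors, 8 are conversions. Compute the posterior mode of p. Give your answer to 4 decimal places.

p̂_MAP = 0.5806

Prior: Beta(11, 7).
Data: 8 successes in 15 trials. The binomial likelihood contributes p^8(1−p)^7, so the posterior is Beta(11+8, 7+7) = Beta(19, 14).
For Beta(a, b) with a, b > 1 the mode is (a−1)/(a+b−2) = 18/31 ≈ 0.5806.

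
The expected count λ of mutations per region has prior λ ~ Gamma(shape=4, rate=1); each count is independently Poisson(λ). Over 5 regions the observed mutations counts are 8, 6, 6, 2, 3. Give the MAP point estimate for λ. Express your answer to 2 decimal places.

λ̂_MAP = 4.67

Σxᵢ = 8+6+6+2+3 = 25, with n = 5.
Posterior ∝ λ^3e^(−1λ) · λ^25e^(−5λ) = λ^28e^(−6λ), i.e. Gamma(shape=29, rate=6).
The mode of a Gamma(a, b) with a ≥ 1 (shape–rate) is (a−1)/b = 28/6 ≈ 4.67.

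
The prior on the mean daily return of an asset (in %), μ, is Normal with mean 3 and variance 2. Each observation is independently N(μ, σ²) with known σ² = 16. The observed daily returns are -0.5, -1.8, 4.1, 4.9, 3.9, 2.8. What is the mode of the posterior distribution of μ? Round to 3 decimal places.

μ̂_MAP = 2.671

n = 6; x̄ = ((-0.5) + (-1.8) + 4.1 + 4.9 + 3.9 + 2.8)/6 = 13.4/6 = 67/30 ≈ 2.2333.
For a Normal prior and Normal likelihood with known variance, the posterior is Normal; its mode equals its mean, the precision-weighted average.
Prior precision 1/σ₀² = 1/2 = 0.5; data precision n/σ² = 6/16 = 0.375.
μ̂ = (0.5·3 + 0.375·(67/30)) / (0.5 + 0.375) = 2.3375/0.875 = 187/70 ≈ 2.671.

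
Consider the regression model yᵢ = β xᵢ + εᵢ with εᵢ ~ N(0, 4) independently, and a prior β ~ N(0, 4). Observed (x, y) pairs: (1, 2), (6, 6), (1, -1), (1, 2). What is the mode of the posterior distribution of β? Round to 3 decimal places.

log p(β | y) = −Σ(yᵢ − βxᵢ)²/(2·4) − β²/(2·4) + const.
Setting the derivative to zero: Σxᵢ(yᵢ − βxᵢ)/4 − β/4 = 0, so β = Σxᵢyᵢ / (Σxᵢ² + σ²/τ²).
Σxᵢyᵢ = 1·2 + 6·6 + 1·(-1) + 1·2 = 39; Σxᵢ² = 39; σ²/τ² = 1.
β̂_MAP = 39 / (39 + 1) = 39/40 ≈ 0.975.

β̂_MAP = 0.975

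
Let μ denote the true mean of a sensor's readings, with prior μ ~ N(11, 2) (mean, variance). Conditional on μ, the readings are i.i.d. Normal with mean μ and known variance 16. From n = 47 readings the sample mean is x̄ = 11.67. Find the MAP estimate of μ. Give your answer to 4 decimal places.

n = 47, x̄ = 11.67.
For a Normal prior and Normal likelihood with known variance, the posterior is Normal; its mode equals its mean, the precision-weighted average.
Prior precision 1/σ₀² = 1/2 = 0.5; data precision n/σ² = 47/16 = 2.9375.
μ̂ = (0.5·11 + 2.9375·11.67) / (0.5 + 2.9375) = 39.780625/3.4375 = 63649/5500 ≈ 11.5725.

μ̂_MAP = 11.5725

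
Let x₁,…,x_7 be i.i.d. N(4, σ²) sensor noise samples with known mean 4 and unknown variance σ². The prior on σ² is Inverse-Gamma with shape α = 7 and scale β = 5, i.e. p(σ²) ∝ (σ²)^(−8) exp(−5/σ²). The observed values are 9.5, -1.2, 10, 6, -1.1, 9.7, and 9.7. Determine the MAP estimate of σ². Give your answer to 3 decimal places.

Sum of squared deviations about the known mean: SS = (9.5−4)² + (-1.2−4)² + (10−4)² + (6−4)² + (-1.1−4)² + (9.7−4)² + (9.7−4)² = 188.28.
The Normal likelihood contributes (σ²)^(−n/2) exp(−SS/(2σ²)), so the posterior is Inverse-Gamma(α + n/2, β + SS/2) = Inverse-Gamma(10.5, 99.14).
The mode of Inverse-Gamma(a, b) is b/(a+1) = 99.14/11.5 ≈ 8.621.

σ̂²_MAP = 8.621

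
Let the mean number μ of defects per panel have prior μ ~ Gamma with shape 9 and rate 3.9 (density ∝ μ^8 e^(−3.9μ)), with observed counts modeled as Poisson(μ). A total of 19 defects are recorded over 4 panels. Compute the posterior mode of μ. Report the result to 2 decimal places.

Σxᵢ = 19, n = 4.
Posterior ∝ μ^8e^(−3.9μ) · μ^19e^(−4μ) = μ^27e^(−7.9μ), i.e. Gamma(shape=28, rate=7.9).
The mode of a Gamma(a, b) with a ≥ 1 (shape–rate) is (a−1)/b = 27/7.9 ≈ 3.42.

μ̂_MAP = 3.42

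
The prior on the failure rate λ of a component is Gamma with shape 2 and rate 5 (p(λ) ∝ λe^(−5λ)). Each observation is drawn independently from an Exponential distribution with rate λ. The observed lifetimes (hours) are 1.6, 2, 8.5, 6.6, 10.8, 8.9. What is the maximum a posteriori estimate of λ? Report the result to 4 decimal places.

The Exponential(rate=λ) likelihood is ∝ λ^n e^(−λΣtᵢ). Here n = 6 and Σtᵢ = 1.6 + 2 + 8.5 + 6.6 + 10.8 + 8.9 = 38.4.
Posterior ∝ λe^(−5λ) · λ^6e^(−38.4λ) = λ^7e^(−43.4λ), i.e. Gamma(8, 43.4).
Mode = (a−1)/b = 7/43.4 ≈ 0.1613.

λ̂_MAP = 0.1613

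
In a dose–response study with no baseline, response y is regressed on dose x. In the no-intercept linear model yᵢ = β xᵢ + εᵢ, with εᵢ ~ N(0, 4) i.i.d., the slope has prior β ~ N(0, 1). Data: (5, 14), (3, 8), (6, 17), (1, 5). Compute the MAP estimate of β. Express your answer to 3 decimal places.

β̂_MAP = 2.680

log p(β | y) = −Σ(yᵢ − βxᵢ)²/(2·4) − β²/(2·1) + const.
Setting the derivative to zero: Σxᵢ(yᵢ − βxᵢ)/4 − β/1 = 0, so β = Σxᵢyᵢ / (Σxᵢ² + σ²/τ²).
Σxᵢyᵢ = 5·14 + 3·8 + 6·17 + 1·5 = 201; Σxᵢ² = 71; σ²/τ² = 4.
β̂_MAP = 201 / (71 + 4) = 201/75 ≈ 2.680.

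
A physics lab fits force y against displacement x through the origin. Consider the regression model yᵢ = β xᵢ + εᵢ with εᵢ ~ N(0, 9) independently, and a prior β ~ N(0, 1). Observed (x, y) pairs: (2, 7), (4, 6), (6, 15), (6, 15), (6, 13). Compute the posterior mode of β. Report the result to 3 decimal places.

log p(β | y) = −Σ(yᵢ − βxᵢ)²/(2·9) − β²/(2·1) + const.
Setting the derivative to zero: Σxᵢ(yᵢ − βxᵢ)/9 − β/1 = 0, so β = Σxᵢyᵢ / (Σxᵢ² + σ²/τ²).
Σxᵢyᵢ = 2·7 + 4·6 + 6·15 + 6·15 + 6·13 = 296; Σxᵢ² = 128; σ²/τ² = 9.
β̂_MAP = 296 / (128 + 9) = 296/137 ≈ 2.161.

β̂_MAP = 2.161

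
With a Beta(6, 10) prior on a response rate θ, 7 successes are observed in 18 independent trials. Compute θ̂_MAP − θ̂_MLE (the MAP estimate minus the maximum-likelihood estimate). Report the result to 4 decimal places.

MAP − MLE = -0.0139

Posterior is Beta(13, 21); MAP = (13−1)/(34−2) = 12/32 ≈ 0.37500.
MLE ignores the prior: θ̂_MLE = k/n = 7/18 ≈ 0.38889.
Difference = 12/32 − 7/18 = -1/72 ≈ -0.0139.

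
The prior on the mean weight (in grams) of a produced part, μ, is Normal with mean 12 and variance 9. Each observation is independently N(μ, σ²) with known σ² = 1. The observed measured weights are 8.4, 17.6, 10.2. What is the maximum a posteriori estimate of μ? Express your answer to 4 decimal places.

n = 3; x̄ = (8.4 + 17.6 + 10.2)/3 = 36.2/3 = 181/15 ≈ 12.0667.
For a Normal prior and Normal likelihood with known variance, the posterior is Normal; its mode equals its mean, the precision-weighted average.
Prior precision 1/σ₀² = 1/9; data precision n/σ² = 3/1 = 3.
μ̂ = ((1/9)·12 + 3·(181/15)) / (1/9 + 3) = (563/15)/(28/9) = 1689/140 ≈ 12.0643.

μ̂_MAP = 12.0643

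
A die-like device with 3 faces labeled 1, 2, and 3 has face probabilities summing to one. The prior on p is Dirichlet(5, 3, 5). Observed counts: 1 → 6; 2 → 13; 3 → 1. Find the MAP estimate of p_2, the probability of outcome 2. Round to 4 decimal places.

MAP estimate: 0.5000

The posterior is Dirichlet(αᵢ + nᵢ) = Dirichlet(11, 16, 6).
For a Dirichlet(a₁,…,a_K) with all aᵢ > 1, the mode has j-th component (aⱼ − 1)/(Σaᵢ − K).
Here Σaᵢ = 33 and K = 3, so p_2 = (16 − 1)/(33 − 3) = 15/30 ≈ 0.5000.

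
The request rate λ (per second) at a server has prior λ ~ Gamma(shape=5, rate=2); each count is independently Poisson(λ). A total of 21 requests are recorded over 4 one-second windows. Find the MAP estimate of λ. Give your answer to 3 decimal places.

λ̂_MAP = 4.167

Σxᵢ = 21, n = 4.
Posterior ∝ λ^4e^(−2λ) · λ^21e^(−4λ) = λ^25e^(−6λ), i.e. Gamma(shape=26, rate=6).
The mode of a Gamma(a, b) with a ≥ 1 (shape–rate) is (a−1)/b = 25/6 ≈ 4.167.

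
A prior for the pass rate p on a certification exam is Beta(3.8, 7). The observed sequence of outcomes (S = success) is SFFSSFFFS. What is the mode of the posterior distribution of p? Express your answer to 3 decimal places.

Prior: Beta(3.8, 7).
Data: 4 successes in 9 trials (from the sequence). The binomial likelihood contributes p^4(1−p)^5, so the posterior is Beta(3.8+4, 7+5) = Beta(7.8, 12).
For Beta(a, b) with a, b > 1 the mode is (a−1)/(a+b−2) = 6.8/17.8 ≈ 0.382.

p̂_MAP = 0.382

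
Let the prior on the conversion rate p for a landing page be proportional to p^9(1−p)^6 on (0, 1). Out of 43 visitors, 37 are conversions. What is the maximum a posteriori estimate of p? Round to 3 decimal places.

The prior density ∝ p^9(1−p)^6 is the kernel of Beta(10, 7).
Data: 37 successes in 43 trials. The binomial likelihood contributes p^37(1−p)^6, so the posterior is Beta(10+37, 7+6) = Beta(47, 13).
For Beta(a, b) with a, b > 1 the mode is (a−1)/(a+b−2) = 46/58 ≈ 0.793.

p̂_MAP = 0.793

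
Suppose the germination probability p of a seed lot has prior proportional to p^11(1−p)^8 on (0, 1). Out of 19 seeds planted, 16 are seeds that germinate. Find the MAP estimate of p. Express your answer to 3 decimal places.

p̂_MAP = 0.711

The prior density ∝ p^11(1−p)^8 is the kernel of Beta(12, 9).
Data: 16 successes in 19 trials. The binomial likelihood contributes p^16(1−p)^3, so the posterior is Beta(12+16, 9+3) = Beta(28, 12).
For Beta(a, b) with a, b > 1 the mode is (a−1)/(a+b−2) = 27/38 ≈ 0.711.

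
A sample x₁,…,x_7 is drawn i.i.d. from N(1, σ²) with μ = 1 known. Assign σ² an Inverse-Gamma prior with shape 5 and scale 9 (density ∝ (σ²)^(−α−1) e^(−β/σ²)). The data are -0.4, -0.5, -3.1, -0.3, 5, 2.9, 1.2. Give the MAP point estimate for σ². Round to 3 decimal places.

Sum of squared deviations about the known mean: SS = (-0.4−1)² + (-0.5−1)² + (-3.1−1)² + (-0.3−1)² + (5−1)² + (2.9−1)² + (1.2−1)² = 42.36.
The Normal likelihood contributes (σ²)^(−n/2) exp(−SS/(2σ²)), so the posterior is Inverse-Gamma(α + n/2, β + SS/2) = Inverse-Gamma(8.5, 30.18).
The mode of Inverse-Gamma(a, b) is b/(a+1) = 30.18/9.5 ≈ 3.177.

σ̂²_MAP = 3.177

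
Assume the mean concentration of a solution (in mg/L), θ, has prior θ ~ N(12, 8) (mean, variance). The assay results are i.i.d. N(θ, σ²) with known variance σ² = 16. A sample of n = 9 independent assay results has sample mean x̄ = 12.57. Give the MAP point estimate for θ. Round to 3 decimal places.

θ̂_MAP = 12.466

n = 9, x̄ = 12.57.
For a Normal prior and Normal likelihood with known variance, the posterior is Normal; its mode equals its mean, the precision-weighted average.
Prior precision 1/σ₀² = 1/8 = 0.125; data precision n/σ² = 9/16 = 0.5625.
θ̂ = (0.125·12 + 0.5625·12.57) / (0.125 + 0.5625) = 8.570625/0.6875 = 13713/1100 ≈ 12.466.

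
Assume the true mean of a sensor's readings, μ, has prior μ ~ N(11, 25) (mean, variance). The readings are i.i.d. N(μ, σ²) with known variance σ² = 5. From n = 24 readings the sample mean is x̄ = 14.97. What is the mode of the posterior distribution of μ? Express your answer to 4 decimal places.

n = 24, x̄ = 14.97.
For a Normal prior and Normal likelihood with known variance, the posterior is Normal; its mode equals its mean, the precision-weighted average.
Prior precision 1/σ₀² = 1/25 = 0.04; data precision n/σ² = 24/5 = 4.8.
μ̂ = (0.04·11 + 4.8·14.97) / (0.04 + 4.8) = 72.296/4.84 = 9037/605 ≈ 14.9372.

μ̂_MAP = 14.9372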